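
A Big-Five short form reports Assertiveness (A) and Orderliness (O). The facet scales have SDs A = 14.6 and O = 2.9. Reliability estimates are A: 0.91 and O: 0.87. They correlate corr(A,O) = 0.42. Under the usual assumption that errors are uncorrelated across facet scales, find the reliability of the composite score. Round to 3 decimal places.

Var(A+O) = 14.6² + 2.9² + 2·[14.6·2.9·0.42] = 221.57 + 35.5656 = 257.136.
Under uncorrelated errors the observed covariances equal the true-score covariances, so only the own-variance terms attenuate.
True-score variance = [14.6²·0.91 + 2.9²·0.87] + 35.5656 = 201.292 + 35.5656 = 236.858.
Reliability = 236.858 / 257.136 = 0.921.

0.921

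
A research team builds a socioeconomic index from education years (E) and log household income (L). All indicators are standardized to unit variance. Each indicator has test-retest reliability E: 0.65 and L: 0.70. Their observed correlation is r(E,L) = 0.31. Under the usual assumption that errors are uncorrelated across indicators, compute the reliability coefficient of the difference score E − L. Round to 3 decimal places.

Var(E−L) = 1 + 1 − 2·0.31 = 2 − 0.62 = 1.38.
With uncorrelated errors the cross-covariances are all true-score covariance, so they carry over unchanged; only the diagonal terms shrink to ρᵢσᵢ².
True-score variance = [0.65 + 0.70] − 0.62 = 1.35 − 0.62 = 0.73.
Reliability = 0.73 / 1.38 = 0.529.

0.529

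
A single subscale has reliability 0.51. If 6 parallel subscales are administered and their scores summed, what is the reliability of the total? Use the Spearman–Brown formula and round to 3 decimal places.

0.862

ρ_k = kρ / (1 + (k−1)ρ) = 6·0.51 / (1 + 5·0.51) = 3.060 / 3.550 = 0.862.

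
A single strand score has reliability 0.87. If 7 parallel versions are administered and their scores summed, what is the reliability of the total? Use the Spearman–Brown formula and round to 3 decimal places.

0.979

ρ_k = kρ / (1 + (k−1)ρ) = 7·0.87 / (1 + 6·0.87) = 6.090 / 6.220 = 0.979.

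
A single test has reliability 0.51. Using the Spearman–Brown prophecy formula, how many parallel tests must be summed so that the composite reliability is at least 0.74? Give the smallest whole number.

k ≥ ρ*(1−ρ₁)/(ρ₁(1−ρ*)) = 0.74·0.49 / (0.51·0.26) = 2.735.
Smallest integer k = 3.

3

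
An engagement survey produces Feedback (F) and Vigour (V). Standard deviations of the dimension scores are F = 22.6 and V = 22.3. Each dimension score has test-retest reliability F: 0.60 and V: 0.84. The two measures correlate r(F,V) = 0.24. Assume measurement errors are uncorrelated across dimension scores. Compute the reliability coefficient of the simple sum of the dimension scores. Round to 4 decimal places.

Var(F+V) = 22.6² + 22.3² + 2·[22.6·22.3·0.24] = 1008.05 + 241.91 = 1249.96.
Under uncorrelated errors the observed covariances equal the true-score covariances, so only the own-variance terms attenuate.
True-score variance = [22.6²·0.60 + 22.3²·0.84] + 241.91 = 724.18 + 241.91 = 966.09.
Reliability = 966.09 / 1249.96 = 0.7729.

0.7729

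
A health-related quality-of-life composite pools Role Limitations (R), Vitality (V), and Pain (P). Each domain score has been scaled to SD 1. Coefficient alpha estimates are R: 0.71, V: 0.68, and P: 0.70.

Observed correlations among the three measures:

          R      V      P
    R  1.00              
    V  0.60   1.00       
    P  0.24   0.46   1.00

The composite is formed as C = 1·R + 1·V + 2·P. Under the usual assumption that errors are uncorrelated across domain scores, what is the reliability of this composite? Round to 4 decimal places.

Var(C) = 1 + 1 + 2² + 2·[0.60 + 2·0.24 + 2·0.46] = 6 + 4 = 10.
Under uncorrelated errors the observed covariances equal the true-score covariances, so only the own-variance terms attenuate.
True-score variance = [0.71 + 0.68 + 2²·0.70] + 4 = 4.19 + 4 = 8.19.
Reliability = 8.19 / 10 = 0.8190.

0.8190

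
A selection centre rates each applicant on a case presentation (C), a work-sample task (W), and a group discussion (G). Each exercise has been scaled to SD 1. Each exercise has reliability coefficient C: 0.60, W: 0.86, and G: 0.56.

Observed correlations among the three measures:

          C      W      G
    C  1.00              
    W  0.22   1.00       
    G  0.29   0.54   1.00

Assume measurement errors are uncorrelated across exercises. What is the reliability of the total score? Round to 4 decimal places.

Var(C+W+G) = 3 + 2·[0.22 + 0.29 + 0.54] = 3 + 2.1 = 5.1.
Because errors are independent across components, Cov(Tᵢ,Tⱼ) = Cov(Xᵢ,Xⱼ); the off-diagonal part of the true-score variance is the same as above.
True-score variance = [0.60 + 0.86 + 0.56] + 2.1 = 2.02 + 2.1 = 4.12.
Reliability = 4.12 / 5.1 = 0.8078.

0.8078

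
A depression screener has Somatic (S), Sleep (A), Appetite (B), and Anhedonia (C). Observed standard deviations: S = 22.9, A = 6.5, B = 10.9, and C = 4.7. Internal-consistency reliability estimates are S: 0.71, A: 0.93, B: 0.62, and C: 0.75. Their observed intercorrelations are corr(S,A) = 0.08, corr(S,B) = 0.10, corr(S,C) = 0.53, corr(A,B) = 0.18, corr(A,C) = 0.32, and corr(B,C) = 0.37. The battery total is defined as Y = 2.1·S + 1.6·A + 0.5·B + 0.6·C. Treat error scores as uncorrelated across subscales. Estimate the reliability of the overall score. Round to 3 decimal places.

0.752

Var(Y) = 2.1²·22.9² + 1.6²·6.5² + 0.5²·10.9² + 0.6²·4.7² + 2·[3.36·22.9·6.5·0.08 + 1.05·22.9·10.9·0.10 + 1.26·22.9·4.7·0.53 + 0.8·6.5·10.9·0.18 + 0.96·6.5·4.7·0.32 + 0.3·10.9·4.7·0.37] = 2458.46 + 326.738 = 2785.2.
Under uncorrelated errors the observed covariances equal the true-score covariances, so only the own-variance terms attenuate.
True-score variance = [2.1²·22.9²·0.71 + 1.6²·6.5²·0.93 + 0.5²·10.9²·0.62 + 0.6²·4.7²·0.75] + 326.738 = 1766.95 + 326.738 = 2093.69.
Reliability = 2093.69 / 2785.2 = 0.752.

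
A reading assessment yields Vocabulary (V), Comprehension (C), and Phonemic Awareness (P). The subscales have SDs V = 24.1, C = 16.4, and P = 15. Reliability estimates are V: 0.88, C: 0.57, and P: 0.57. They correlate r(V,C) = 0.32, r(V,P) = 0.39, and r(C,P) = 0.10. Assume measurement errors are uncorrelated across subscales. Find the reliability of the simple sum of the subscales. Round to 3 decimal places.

0.830

Var(V+C+P) = 24.1² + 16.4² + 15² + 2·[24.1·16.4·0.32 + 24.1·15·0.39 + 16.4·15·0.10] = 1074.77 + 584.124 = 1658.89.
Under uncorrelated errors the observed covariances equal the true-score covariances, so only the own-variance terms attenuate.
True-score variance = [24.1²·0.88 + 16.4²·0.57 + 15²·0.57] + 584.124 = 792.67 + 584.124 = 1376.79.
Reliability = 1376.79 / 1658.89 = 0.830.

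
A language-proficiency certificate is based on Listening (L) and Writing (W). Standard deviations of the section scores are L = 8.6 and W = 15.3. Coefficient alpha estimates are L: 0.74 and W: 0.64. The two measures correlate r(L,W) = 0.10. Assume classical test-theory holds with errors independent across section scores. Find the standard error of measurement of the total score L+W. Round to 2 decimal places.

Var(total) = 308.05 + 26.316 = 334.366.
True-score variance = 204.548 + 26.316 = 230.864, so reliability = 0.6905.
Error variance = 334.366 − 230.864 = 103.502; SEM = √103.502 = 10.17.

10.17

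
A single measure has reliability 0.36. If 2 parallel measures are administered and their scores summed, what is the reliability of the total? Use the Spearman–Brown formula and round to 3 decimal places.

0.529

ρ_k = kρ / (1 + (k−1)ρ) = 2·0.36 / (1 + 1·0.36) = 0.720 / 1.360 = 0.529.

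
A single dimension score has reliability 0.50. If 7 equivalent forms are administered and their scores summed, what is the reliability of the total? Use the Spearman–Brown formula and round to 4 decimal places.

ρ_k = kρ / (1 + (k−1)ρ) = 7·0.50 / (1 + 6·0.50) = 3.500 / 4.000 = 0.8750.

0.8750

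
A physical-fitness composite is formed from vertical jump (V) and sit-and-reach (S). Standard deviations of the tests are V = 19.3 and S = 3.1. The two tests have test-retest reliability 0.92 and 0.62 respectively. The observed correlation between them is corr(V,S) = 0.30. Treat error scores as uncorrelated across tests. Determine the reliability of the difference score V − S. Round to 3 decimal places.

0.903

Var(V−S) = 19.3² + 3.1² − 2·19.3·3.1·0.30 = 382.1 − 35.898 = 346.202.
Because errors are independent across components, Cov(Tᵢ,Tⱼ) = Cov(Xᵢ,Xⱼ); the off-diagonal part of the true-score variance is the same as above.
True-score variance = [19.3²·0.92 + 3.1²·0.62] − 35.898 = 348.649 − 35.898 = 312.751.
Reliability = 312.751 / 346.202 = 0.903.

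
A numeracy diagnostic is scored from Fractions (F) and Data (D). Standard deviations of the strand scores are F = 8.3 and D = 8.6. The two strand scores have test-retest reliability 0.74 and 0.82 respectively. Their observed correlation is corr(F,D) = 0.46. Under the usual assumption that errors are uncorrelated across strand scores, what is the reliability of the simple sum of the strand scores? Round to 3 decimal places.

Var(F+D) = 8.3² + 8.6² + 2·[8.3·8.6·0.46] = 142.85 + 65.6696 = 208.52.
Because errors are independent across components, Cov(Tᵢ,Tⱼ) = Cov(Xᵢ,Xⱼ); the off-diagonal part of the true-score variance is the same as above.
True-score variance = [8.3²·0.74 + 8.6²·0.82] + 65.6696 = 111.626 + 65.6696 = 177.295.
Reliability = 177.295 / 208.52 = 0.850.

0.850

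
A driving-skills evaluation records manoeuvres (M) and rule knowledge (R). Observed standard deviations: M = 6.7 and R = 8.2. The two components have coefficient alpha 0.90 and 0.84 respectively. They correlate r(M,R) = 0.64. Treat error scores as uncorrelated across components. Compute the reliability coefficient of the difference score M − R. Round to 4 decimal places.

Var(M−R) = 6.7² + 8.2² − 2·6.7·8.2·0.64 = 112.13 − 70.3232 = 41.8068.
Under uncorrelated errors the observed covariances equal the true-score covariances, so only the own-variance terms attenuate.
True-score variance = [6.7²·0.90 + 8.2²·0.84] − 70.3232 = 96.8826 − 70.3232 = 26.5594.
Reliability = 26.5594 / 41.8068 = 0.6353.

0.6353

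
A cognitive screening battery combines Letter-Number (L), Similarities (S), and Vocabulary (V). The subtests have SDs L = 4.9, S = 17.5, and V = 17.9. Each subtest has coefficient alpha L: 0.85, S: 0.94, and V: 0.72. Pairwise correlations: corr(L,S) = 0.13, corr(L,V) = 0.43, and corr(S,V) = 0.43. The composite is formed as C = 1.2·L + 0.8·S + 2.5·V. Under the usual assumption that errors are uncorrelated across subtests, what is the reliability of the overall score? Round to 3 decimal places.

0.809

Var(C) = 1.2²·4.9² + 0.8²·17.5² + 2.5²·17.9² + 2·[0.96·4.9·17.5·0.13 + 3·4.9·17.9·0.43 + 2·17.5·17.9·0.43] = 2233.14 + 786.485 = 3019.62.
Because errors are independent across components, Cov(Tᵢ,Tⱼ) = Cov(Xᵢ,Xⱼ); the off-diagonal part of the true-score variance is the same as above.
True-score variance = [1.2²·4.9²·0.85 + 0.8²·17.5²·0.94 + 2.5²·17.9²·0.72] + 786.485 = 1655.47 + 786.485 = 2441.96.
Reliability = 2441.96 / 3019.62 = 0.809.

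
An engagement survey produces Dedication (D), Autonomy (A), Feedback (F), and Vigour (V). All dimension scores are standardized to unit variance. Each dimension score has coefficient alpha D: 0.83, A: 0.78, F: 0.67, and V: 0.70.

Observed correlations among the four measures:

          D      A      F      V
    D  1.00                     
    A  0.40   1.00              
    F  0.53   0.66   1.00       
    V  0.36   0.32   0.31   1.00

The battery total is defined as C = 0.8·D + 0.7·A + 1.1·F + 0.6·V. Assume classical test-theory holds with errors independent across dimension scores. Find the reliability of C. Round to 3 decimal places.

0.882

Var(C) = 0.8² + 0.7² + 1.1² + 0.6² + 2·[0.56·0.40 + 0.88·0.53 + 0.48·0.36 + 0.77·0.66 + 0.42·0.32 + 0.66·0.31] = 2.7 + 3.4208 = 6.1208.
Because errors are independent across components, Cov(Tᵢ,Tⱼ) = Cov(Xᵢ,Xⱼ); the off-diagonal part of the true-score variance is the same as above.
True-score variance = [0.8²·0.83 + 0.7²·0.78 + 1.1²·0.67 + 0.6²·0.70] + 3.4208 = 1.9761 + 3.4208 = 5.3969.
Reliability = 5.3969 / 6.1208 = 0.882.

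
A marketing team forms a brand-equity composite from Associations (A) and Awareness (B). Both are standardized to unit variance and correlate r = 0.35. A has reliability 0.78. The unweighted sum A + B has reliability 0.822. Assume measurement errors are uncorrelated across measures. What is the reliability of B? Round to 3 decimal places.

0.739

Var(A+B) = 2 + 2·0.35 = 2.700.
True-score variance = ρ_A + ρ_B + 2·0.35, so 0.822 = (0.78 + ρ_B + 0.70) / 2.700.
ρ_B = 0.822·2.700 − 0.78 − 0.70 = 0.739.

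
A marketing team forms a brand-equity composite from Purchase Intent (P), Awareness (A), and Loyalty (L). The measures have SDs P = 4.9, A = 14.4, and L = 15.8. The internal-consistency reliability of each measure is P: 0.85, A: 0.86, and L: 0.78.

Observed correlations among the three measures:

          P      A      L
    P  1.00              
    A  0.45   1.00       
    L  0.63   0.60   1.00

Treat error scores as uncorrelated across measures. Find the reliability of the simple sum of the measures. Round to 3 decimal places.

0.904

Var(P+A+L) = 4.9² + 14.4² + 15.8² + 2·[4.9·14.4·0.45 + 4.9·15.8·0.63 + 14.4·15.8·0.60] = 481.01 + 434.077 = 915.087.
Under uncorrelated errors the observed covariances equal the true-score covariances, so only the own-variance terms attenuate.
True-score variance = [4.9²·0.85 + 14.4²·0.86 + 15.8²·0.78] + 434.077 = 393.457 + 434.077 = 827.535.
Reliability = 827.535 / 915.087 = 0.904.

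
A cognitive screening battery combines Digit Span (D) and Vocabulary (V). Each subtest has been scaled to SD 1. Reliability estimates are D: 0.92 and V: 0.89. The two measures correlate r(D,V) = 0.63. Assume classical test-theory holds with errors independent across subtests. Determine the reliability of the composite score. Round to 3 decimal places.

0.942

Var(D+V) = 2 + 2·[0.63] = 2 + 1.26 = 3.26.
Because errors are independent across components, Cov(Tᵢ,Tⱼ) = Cov(Xᵢ,Xⱼ); the off-diagonal part of the true-score variance is the same as above.
True-score variance = [0.92 + 0.89] + 1.26 = 1.81 + 1.26 = 3.07.
Reliability = 3.07 / 3.26 = 0.942.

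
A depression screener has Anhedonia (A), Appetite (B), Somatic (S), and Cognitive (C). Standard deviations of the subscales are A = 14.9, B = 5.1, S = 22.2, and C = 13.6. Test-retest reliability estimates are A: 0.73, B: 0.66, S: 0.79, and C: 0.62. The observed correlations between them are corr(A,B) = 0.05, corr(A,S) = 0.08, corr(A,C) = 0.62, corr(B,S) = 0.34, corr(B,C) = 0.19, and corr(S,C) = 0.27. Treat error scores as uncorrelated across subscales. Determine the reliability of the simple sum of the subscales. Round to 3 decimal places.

Var(A+B+S+C) = 14.9² + 5.1² + 22.2² + 13.6² + 2·[14.9·5.1·0.05 + 14.9·22.2·0.08 + 14.9·13.6·0.62 + 5.1·22.2·0.34 + 5.1·13.6·0.19 + 22.2·13.6·0.27] = 925.82 + 578.181 = 1504.
Because errors are independent across components, Cov(Tᵢ,Tⱼ) = Cov(Xᵢ,Xⱼ); the off-diagonal part of the true-score variance is the same as above.
True-score variance = [14.9²·0.73 + 5.1²·0.66 + 22.2²·0.79 + 13.6²·0.62] + 578.181 = 683.253 + 578.181 = 1261.43.
Reliability = 1261.43 / 1504 = 0.839.

0.839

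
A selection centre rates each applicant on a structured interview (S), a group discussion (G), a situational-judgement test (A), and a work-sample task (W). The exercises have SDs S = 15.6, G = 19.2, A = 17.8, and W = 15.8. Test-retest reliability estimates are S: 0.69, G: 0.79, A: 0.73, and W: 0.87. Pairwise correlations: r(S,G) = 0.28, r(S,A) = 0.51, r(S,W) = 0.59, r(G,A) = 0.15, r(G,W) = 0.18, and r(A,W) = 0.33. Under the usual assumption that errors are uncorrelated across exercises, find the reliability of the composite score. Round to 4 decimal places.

0.8831

Var(S+G+A+W) = 15.6² + 19.2² + 17.8² + 15.8² + 2·[15.6·19.2·0.28 + 15.6·17.8·0.51 + 15.6·15.8·0.59 + 19.2·17.8·0.15 + 19.2·15.8·0.18 + 17.8·15.8·0.33] = 1178.48 + 1139.17 = 2317.65.
Under uncorrelated errors the observed covariances equal the true-score covariances, so only the own-variance terms attenuate.
True-score variance = [15.6²·0.69 + 19.2²·0.79 + 17.8²·0.73 + 15.8²·0.87] + 1139.17 = 907.624 + 1139.17 = 2046.79.
Reliability = 2046.79 / 2317.65 = 0.8831.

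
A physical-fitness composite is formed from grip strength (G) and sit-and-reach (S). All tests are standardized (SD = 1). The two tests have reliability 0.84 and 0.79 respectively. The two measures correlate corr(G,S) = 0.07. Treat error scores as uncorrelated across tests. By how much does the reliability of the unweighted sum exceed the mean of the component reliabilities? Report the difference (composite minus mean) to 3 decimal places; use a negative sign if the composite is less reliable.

Var(sum) = 2 + 0.14 = 2.14; true-score variance = 1.63 + 0.14 = 1.77; composite reliability = 0.8271.
Mean component reliability = 0.8150.
Difference = 0.8271 − 0.8150 = 0.012.

0.012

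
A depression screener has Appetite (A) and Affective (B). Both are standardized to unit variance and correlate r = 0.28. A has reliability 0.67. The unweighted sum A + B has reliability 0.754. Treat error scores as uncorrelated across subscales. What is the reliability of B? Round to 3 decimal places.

Var(A+B) = 2 + 2·0.28 = 2.560.
True-score variance = ρ_A + ρ_B + 2·0.28, so 0.754 = (0.67 + ρ_B + 0.56) / 2.560.
ρ_B = 0.754·2.560 − 0.67 − 0.56 = 0.700.

0.700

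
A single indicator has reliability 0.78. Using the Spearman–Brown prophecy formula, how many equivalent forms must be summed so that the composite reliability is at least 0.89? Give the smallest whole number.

3

k ≥ ρ*(1−ρ₁)/(ρ₁(1−ρ*)) = 0.89·0.22 / (0.78·0.11) = 2.282.
Smallest integer k = 3.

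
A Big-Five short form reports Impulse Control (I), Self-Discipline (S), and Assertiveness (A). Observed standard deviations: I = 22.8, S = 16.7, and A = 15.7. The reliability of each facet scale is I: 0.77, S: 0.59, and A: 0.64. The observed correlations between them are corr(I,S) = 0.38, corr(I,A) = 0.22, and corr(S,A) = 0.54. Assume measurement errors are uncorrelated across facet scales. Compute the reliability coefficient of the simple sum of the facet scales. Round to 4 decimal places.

Var(I+S+A) = 22.8² + 16.7² + 15.7² + 2·[22.8·16.7·0.38 + 22.8·15.7·0.22 + 16.7·15.7·0.54] = 1045.22 + 730.045 = 1775.27.
Because errors are independent across components, Cov(Tᵢ,Tⱼ) = Cov(Xᵢ,Xⱼ); the off-diagonal part of the true-score variance is the same as above.
True-score variance = [22.8²·0.77 + 16.7²·0.59 + 15.7²·0.64] + 730.045 = 722.576 + 730.045 = 1452.62.
Reliability = 1452.62 / 1775.27 = 0.8183.

0.8183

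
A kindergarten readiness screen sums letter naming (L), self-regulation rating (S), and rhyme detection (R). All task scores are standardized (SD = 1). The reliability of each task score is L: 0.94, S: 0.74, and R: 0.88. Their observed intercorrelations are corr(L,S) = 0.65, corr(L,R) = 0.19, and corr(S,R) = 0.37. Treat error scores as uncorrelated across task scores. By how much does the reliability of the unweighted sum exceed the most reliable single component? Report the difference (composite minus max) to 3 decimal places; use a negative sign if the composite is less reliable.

-0.021

Var(sum) = 3 + 2.42 = 5.42; true-score variance = 2.56 + 2.42 = 4.98; composite reliability = 0.9188.
Max component reliability = 0.9400.
Difference = 0.9188 − 0.9400 = -0.021.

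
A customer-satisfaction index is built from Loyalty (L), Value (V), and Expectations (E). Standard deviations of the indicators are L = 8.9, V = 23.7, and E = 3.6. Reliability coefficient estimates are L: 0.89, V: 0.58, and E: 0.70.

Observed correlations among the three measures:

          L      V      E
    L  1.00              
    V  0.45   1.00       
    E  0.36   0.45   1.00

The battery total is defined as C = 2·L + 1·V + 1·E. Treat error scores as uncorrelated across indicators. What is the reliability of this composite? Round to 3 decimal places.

Var(C) = 2²·8.9² + 23.7² + 3.6² + 2·[2·8.9·23.7·0.45 + 2·8.9·3.6·0.36 + 23.7·3.6·0.45] = 891.49 + 502.6 = 1394.09.
Because errors are independent across components, Cov(Tᵢ,Tⱼ) = Cov(Xᵢ,Xⱼ); the off-diagonal part of the true-score variance is the same as above.
True-score variance = [2²·8.9²·0.89 + 23.7²·0.58 + 3.6²·0.70] + 502.6 = 616.84 + 502.6 = 1119.44.
Reliability = 1119.44 / 1394.09 = 0.803.

0.803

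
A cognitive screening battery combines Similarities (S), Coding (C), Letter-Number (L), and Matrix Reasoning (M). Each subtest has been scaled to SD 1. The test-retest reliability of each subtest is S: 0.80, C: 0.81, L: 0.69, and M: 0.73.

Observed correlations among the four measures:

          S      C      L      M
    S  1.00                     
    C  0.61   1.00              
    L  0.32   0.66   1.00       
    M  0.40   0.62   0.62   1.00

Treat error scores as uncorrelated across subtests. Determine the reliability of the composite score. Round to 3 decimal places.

Var(S+C+L+M) = 4 + 2·[0.61 + 0.32 + 0.40 + 0.66 + 0.62 + 0.62] = 4 + 6.46 = 10.46.
Under uncorrelated errors the observed covariances equal the true-score covariances, so only the own-variance terms attenuate.
True-score variance = [0.80 + 0.81 + 0.69 + 0.73] + 6.46 = 3.03 + 6.46 = 9.49.
Reliability = 9.49 / 10.46 = 0.907.

0.907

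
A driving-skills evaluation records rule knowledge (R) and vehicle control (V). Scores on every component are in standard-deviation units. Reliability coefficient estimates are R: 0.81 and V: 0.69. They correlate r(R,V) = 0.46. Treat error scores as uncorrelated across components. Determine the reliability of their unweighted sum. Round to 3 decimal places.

0.829

Var(R+V) = 2 + 2·[0.46] = 2 + 0.92 = 2.92.
With uncorrelated errors the cross-covariances are all true-score covariance, so they carry over unchanged; only the diagonal terms shrink to ρᵢσᵢ².
True-score variance = [0.81 + 0.69] + 0.92 = 1.5 + 0.92 = 2.42.
Reliability = 2.42 / 2.92 = 0.829.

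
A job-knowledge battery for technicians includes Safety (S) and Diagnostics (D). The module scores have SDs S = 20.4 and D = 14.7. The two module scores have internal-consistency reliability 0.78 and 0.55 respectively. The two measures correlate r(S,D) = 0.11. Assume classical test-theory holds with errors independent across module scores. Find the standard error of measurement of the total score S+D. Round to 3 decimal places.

13.740

Var(total) = 632.25 + 65.9736 = 698.224.
True-score variance = 443.454 + 65.9736 = 509.428, so reliability = 0.7296.
Error variance = 698.224 − 509.428 = 188.796; SEM = √188.796 = 13.740.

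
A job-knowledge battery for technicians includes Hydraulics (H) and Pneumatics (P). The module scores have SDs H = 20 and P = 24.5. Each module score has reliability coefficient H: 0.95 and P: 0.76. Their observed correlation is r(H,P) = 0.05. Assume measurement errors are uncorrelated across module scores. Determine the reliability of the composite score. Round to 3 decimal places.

Var(H+P) = 20² + 24.5² + 2·[20·24.5·0.05] = 1000.25 + 49 = 1049.25.
With uncorrelated errors the cross-covariances are all true-score covariance, so they carry over unchanged; only the diagonal terms shrink to ρᵢσᵢ².
True-score variance = [20²·0.95 + 24.5²·0.76] + 49 = 836.19 + 49 = 885.19.
Reliability = 885.19 / 1049.25 = 0.844.

0.844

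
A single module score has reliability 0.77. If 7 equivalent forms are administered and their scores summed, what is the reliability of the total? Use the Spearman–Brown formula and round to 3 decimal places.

0.959

ρ_k = kρ / (1 + (k−1)ρ) = 7·0.77 / (1 + 6·0.77) = 5.390 / 5.620 = 0.959.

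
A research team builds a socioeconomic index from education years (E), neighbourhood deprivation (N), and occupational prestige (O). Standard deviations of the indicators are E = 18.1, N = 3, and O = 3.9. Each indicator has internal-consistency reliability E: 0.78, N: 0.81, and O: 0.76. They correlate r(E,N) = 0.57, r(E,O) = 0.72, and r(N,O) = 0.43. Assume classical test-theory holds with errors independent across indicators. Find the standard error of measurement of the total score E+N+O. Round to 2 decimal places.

8.80

Var(total) = 351.82 + 173.614 = 525.434.
True-score variance = 274.385 + 173.614 = 447.999, so reliability = 0.8526.
Error variance = 525.434 − 447.999 = 77.4346; SEM = √77.4346 = 8.80.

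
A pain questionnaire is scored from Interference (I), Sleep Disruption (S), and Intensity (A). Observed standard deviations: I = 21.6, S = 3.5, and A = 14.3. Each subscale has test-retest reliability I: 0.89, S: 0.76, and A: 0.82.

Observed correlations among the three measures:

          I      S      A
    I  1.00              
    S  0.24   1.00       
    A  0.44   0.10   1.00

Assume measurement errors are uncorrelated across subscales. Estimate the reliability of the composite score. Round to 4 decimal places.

0.9091

Var(I+S+A) = 21.6² + 3.5² + 14.3² + 2·[21.6·3.5·0.24 + 21.6·14.3·0.44 + 3.5·14.3·0.10] = 683.3 + 318.112 = 1001.41.
Because errors are independent across components, Cov(Tᵢ,Tⱼ) = Cov(Xᵢ,Xⱼ); the off-diagonal part of the true-score variance is the same as above.
True-score variance = [21.6²·0.89 + 3.5²·0.76 + 14.3²·0.82] + 318.112 = 592.23 + 318.112 = 910.343.
Reliability = 910.343 / 1001.41 = 0.9091.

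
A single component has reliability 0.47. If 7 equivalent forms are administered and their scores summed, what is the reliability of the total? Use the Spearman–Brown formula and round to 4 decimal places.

0.8613

ρ_k = kρ / (1 + (k−1)ρ) = 7·0.47 / (1 + 6·0.47) = 3.290 / 3.820 = 0.8613.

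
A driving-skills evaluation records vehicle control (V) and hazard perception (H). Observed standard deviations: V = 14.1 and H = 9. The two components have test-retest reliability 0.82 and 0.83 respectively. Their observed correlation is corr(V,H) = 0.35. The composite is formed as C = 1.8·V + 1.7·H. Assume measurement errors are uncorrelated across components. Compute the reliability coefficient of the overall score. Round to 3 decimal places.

0.865

Var(C) = 1.8²·14.1² + 1.7²·9² + 2·[3.06·14.1·9·0.35] = 878.234 + 271.82 = 1150.05.
Under uncorrelated errors the observed covariances equal the true-score covariances, so only the own-variance terms attenuate.
True-score variance = [1.8²·14.1²·0.82 + 1.7²·9²·0.83] + 271.82 = 722.493 + 271.82 = 994.313.
Reliability = 994.313 / 1150.05 = 0.865.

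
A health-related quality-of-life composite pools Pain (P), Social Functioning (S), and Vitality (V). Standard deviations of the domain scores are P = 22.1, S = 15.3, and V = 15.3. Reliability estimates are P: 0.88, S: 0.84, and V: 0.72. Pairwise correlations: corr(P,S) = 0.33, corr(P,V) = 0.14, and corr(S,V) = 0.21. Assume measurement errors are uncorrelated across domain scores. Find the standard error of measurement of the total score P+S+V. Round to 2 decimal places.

12.71

Var(total) = 956.59 + 416.16 = 1372.75.
True-score variance = 794.981 + 416.16 = 1211.14, so reliability = 0.8823.
Error variance = 1372.75 − 1211.14 = 161.609; SEM = √161.609 = 12.71.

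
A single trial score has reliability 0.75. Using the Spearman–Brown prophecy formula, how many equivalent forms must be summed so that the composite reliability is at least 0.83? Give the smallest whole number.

2

k ≥ ρ*(1−ρ₁)/(ρ₁(1−ρ*)) = 0.83·0.25 / (0.75·0.17) = 1.627.
Smallest integer k = 2.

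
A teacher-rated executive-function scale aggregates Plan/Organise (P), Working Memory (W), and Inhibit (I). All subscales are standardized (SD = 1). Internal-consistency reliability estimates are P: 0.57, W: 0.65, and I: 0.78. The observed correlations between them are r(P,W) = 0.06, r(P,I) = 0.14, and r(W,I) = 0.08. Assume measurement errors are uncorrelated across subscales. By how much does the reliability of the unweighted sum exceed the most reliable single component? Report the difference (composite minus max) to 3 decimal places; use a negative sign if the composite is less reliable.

Var(sum) = 3 + 0.56 = 3.56; true-score variance = 2 + 0.56 = 2.56; composite reliability = 0.7191.
Max component reliability = 0.7800.
Difference = 0.7191 − 0.7800 = -0.061.

-0.061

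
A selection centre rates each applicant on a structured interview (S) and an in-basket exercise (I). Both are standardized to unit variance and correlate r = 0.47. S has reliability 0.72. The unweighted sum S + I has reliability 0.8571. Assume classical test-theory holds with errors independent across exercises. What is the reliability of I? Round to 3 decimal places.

0.860

Var(S+I) = 2 + 2·0.47 = 2.940.
True-score variance = ρ_S + ρ_I + 2·0.47, so 0.8571 = (0.72 + ρ_I + 0.94) / 2.940.
ρ_I = 0.8571·2.940 − 0.72 − 0.94 = 0.860.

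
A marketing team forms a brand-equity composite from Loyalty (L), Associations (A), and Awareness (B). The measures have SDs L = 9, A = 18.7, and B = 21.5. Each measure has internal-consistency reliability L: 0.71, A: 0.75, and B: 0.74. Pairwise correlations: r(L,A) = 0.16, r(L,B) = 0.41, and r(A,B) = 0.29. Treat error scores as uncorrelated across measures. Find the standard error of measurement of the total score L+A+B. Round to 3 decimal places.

Var(total) = 892.94 + 445.715 = 1338.65.
True-score variance = 661.842 + 445.715 = 1107.56, so reliability = 0.8274.
Error variance = 1338.65 − 1107.56 = 231.098; SEM = √231.098 = 15.202.

15.202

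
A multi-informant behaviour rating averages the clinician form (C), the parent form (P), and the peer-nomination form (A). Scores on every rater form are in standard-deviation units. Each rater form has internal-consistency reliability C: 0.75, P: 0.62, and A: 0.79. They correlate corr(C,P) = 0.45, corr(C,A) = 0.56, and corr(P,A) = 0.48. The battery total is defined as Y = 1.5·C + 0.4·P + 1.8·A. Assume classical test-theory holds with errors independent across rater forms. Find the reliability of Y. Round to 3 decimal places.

Var(Y) = 1.5² + 0.4² + 1.8² + 2·[0.6·0.45 + 2.7·0.56 + 0.72·0.48] = 5.65 + 4.2552 = 9.9052.
Under uncorrelated errors the observed covariances equal the true-score covariances, so only the own-variance terms attenuate.
True-score variance = [1.5²·0.75 + 0.4²·0.62 + 1.8²·0.79] + 4.2552 = 4.3463 + 4.2552 = 8.6015.
Reliability = 8.6015 / 9.9052 = 0.868.

0.868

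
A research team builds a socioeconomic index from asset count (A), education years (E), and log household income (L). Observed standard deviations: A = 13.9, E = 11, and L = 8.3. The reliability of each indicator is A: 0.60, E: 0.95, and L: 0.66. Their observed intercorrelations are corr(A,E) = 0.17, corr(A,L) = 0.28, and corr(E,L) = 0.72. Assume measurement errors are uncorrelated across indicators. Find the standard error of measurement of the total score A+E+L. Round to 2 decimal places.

10.33

Var(total) = 383.1 + 248.065 = 631.165.
True-score variance = 276.343 + 248.065 = 524.409, so reliability = 0.8309.
Error variance = 631.165 − 524.409 = 106.757; SEM = √106.757 = 10.33.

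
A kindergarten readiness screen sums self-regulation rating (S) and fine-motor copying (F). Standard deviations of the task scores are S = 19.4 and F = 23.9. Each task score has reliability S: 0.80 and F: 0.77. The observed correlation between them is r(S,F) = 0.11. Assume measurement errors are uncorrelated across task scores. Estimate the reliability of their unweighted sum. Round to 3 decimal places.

0.803

Var(S+F) = 19.4² + 23.9² + 2·[19.4·23.9·0.11] = 947.57 + 102.005 = 1049.58.
With uncorrelated errors the cross-covariances are all true-score covariance, so they carry over unchanged; only the diagonal terms shrink to ρᵢσᵢ².
True-score variance = [19.4²·0.80 + 23.9²·0.77] + 102.005 = 740.92 + 102.005 = 842.925.
Reliability = 842.925 / 1049.58 = 0.803.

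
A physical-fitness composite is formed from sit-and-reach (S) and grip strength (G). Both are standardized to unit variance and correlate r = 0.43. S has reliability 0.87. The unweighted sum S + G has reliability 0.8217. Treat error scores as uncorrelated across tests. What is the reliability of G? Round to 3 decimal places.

0.620

Var(S+G) = 2 + 2·0.43 = 2.860.
True-score variance = ρ_S + ρ_G + 2·0.43, so 0.8217 = (0.87 + ρ_G + 0.86) / 2.860.
ρ_G = 0.8217·2.860 − 0.87 − 0.86 = 0.620.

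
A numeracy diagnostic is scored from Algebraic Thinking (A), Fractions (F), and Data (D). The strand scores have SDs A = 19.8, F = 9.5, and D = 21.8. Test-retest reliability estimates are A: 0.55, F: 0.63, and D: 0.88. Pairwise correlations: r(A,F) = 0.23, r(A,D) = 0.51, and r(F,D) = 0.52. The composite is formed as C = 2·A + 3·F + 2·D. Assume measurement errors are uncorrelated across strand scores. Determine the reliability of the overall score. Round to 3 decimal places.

0.843

Var(C) = 2²·19.8² + 3²·9.5² + 2²·21.8² + 2·[6·19.8·9.5·0.23 + 4·19.8·21.8·0.51 + 6·9.5·21.8·0.52] = 4281.37 + 3572.55 = 7853.92.
With uncorrelated errors the cross-covariances are all true-score covariance, so they carry over unchanged; only the diagonal terms shrink to ρᵢσᵢ².
True-score variance = [2²·19.8²·0.55 + 3²·9.5²·0.63 + 2²·21.8²·0.88] + 3572.55 = 3047.05 + 3572.55 = 6619.6.
Reliability = 6619.6 / 7853.92 = 0.843.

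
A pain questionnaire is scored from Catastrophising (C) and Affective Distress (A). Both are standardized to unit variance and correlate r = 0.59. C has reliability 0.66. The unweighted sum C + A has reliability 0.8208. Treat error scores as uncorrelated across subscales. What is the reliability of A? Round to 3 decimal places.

Var(C+A) = 2 + 2·0.59 = 3.180.
True-score variance = ρ_C + ρ_A + 2·0.59, so 0.8208 = (0.66 + ρ_A + 1.18) / 3.180.
ρ_A = 0.8208·3.180 − 0.66 − 1.18 = 0.770.

0.770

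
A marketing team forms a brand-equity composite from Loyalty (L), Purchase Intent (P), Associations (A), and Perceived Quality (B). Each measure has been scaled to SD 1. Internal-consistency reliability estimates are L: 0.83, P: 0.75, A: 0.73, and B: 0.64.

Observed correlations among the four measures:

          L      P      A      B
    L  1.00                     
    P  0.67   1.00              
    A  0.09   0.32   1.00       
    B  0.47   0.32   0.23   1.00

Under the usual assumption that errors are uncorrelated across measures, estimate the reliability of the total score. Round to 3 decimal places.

0.872

Var(L+P+A+B) = 4 + 2·[0.67 + 0.09 + 0.47 + 0.32 + 0.32 + 0.23] = 4 + 4.2 = 8.2.
Because errors are independent across components, Cov(Tᵢ,Tⱼ) = Cov(Xᵢ,Xⱼ); the off-diagonal part of the true-score variance is the same as above.
True-score variance = [0.83 + 0.75 + 0.73 + 0.64] + 4.2 = 2.95 + 4.2 = 7.15.
Reliability = 7.15 / 8.2 = 0.872.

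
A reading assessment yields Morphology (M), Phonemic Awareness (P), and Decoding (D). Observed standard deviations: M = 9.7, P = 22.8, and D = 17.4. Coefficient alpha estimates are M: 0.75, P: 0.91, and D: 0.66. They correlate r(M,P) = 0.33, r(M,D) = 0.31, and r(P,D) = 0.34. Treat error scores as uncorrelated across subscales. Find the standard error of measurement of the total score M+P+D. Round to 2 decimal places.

13.16

Var(total) = 916.69 + 520.379 = 1437.07.
True-score variance = 743.443 + 520.379 = 1263.82, so reliability = 0.8794.
Error variance = 1437.07 − 1263.82 = 173.247; SEM = √173.247 = 13.16.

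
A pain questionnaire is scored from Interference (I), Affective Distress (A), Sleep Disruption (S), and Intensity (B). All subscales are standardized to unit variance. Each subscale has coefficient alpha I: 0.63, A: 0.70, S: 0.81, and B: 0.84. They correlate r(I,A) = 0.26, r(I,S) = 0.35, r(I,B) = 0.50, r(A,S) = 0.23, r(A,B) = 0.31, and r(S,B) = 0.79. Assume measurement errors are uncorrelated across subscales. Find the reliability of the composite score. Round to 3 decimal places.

Var(I+A+S+B) = 4 + 2·[0.26 + 0.35 + 0.50 + 0.23 + 0.31 + 0.79] = 4 + 4.88 = 8.88.
Under uncorrelated errors the observed covariances equal the true-score covariances, so only the own-variance terms attenuate.
True-score variance = [0.63 + 0.70 + 0.81 + 0.84] + 4.88 = 2.98 + 4.88 = 7.86.
Reliability = 7.86 / 8.88 = 0.885.

0.885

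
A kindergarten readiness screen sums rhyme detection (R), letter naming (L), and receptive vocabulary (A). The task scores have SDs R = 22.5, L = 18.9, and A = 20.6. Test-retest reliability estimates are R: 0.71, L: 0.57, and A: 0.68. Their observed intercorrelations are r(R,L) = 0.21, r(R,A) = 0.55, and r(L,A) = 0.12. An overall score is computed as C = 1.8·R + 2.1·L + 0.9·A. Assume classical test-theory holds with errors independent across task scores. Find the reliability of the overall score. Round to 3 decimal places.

Var(C) = 1.8²·22.5² + 2.1²·18.9² + 0.9²·20.6² + 2·[3.78·22.5·18.9·0.21 + 1.62·22.5·20.6·0.55 + 1.89·18.9·20.6·0.12] = 3559.28 + 1677.69 = 5236.97.
Because errors are independent across components, Cov(Tᵢ,Tⱼ) = Cov(Xᵢ,Xⱼ); the off-diagonal part of the true-score variance is the same as above.
True-score variance = [1.8²·22.5²·0.71 + 2.1²·18.9²·0.57 + 0.9²·20.6²·0.68] + 1677.69 = 2296.23 + 1677.69 = 3973.92.
Reliability = 3973.92 / 5236.97 = 0.759.

0.759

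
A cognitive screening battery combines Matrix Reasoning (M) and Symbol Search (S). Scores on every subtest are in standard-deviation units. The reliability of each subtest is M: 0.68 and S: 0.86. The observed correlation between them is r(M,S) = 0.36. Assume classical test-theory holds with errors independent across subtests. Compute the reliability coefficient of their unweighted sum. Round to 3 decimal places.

Var(M+S) = 2 + 2·[0.36] = 2 + 0.72 = 2.72.
Under uncorrelated errors the observed covariances equal the true-score covariances, so only the own-variance terms attenuate.
True-score variance = [0.68 + 0.86] + 0.72 = 1.54 + 0.72 = 2.26.
Reliability = 2.26 / 2.72 = 0.831.

0.831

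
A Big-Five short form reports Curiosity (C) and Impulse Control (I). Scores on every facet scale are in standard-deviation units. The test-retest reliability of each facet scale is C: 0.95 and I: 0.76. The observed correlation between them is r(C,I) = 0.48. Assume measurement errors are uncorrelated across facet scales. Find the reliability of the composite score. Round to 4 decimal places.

Var(C+I) = 2 + 2·[0.48] = 2 + 0.96 = 2.96.
Under uncorrelated errors the observed covariances equal the true-score covariances, so only the own-variance terms attenuate.
True-score variance = [0.95 + 0.76] + 0.96 = 1.71 + 0.96 = 2.67.
Reliability = 2.67 / 2.96 = 0.9020.

0.9020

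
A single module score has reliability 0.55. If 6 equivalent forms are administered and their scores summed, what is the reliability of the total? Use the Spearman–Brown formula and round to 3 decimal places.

0.880

ρ_k = kρ / (1 + (k−1)ρ) = 6·0.55 / (1 + 5·0.55) = 3.300 / 3.750 = 0.880.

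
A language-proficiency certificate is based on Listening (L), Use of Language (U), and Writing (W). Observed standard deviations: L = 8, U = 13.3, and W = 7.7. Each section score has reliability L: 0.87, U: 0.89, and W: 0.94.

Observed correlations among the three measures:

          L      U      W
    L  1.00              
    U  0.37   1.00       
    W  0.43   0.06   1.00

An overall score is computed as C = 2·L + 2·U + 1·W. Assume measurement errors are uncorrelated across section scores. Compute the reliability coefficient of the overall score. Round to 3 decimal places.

0.922

Var(C) = 2²·8² + 2²·13.3² + 7.7² + 2·[4·8·13.3·0.37 + 2·8·7.7·0.43 + 2·13.3·7.7·0.06] = 1022.85 + 445.474 = 1468.32.
With uncorrelated errors the cross-covariances are all true-score covariance, so they carry over unchanged; only the diagonal terms shrink to ρᵢσᵢ².
True-score variance = [2²·8²·0.87 + 2²·13.3²·0.89 + 7.7²·0.94] + 445.474 = 908.181 + 445.474 = 1353.66.
Reliability = 1353.66 / 1468.32 = 0.922.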